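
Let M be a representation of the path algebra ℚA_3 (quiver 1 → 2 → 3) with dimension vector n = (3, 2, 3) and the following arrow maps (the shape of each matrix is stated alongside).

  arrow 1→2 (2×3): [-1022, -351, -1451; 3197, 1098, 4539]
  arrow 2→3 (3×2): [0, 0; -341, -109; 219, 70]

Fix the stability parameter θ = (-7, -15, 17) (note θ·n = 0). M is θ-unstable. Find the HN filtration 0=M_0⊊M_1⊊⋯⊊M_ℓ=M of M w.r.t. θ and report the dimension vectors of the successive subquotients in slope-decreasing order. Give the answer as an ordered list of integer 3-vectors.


Via rank(M_{q-1}∘⋯∘M_p): M ≅ I[1,1], I[1,3]^2, I[3,3].
μ_θ-semistable layers: μ^(1)=17; μ^(2)=-7; μ^(3)=-11

((0, 0, 3); (1, 0, 0); (2, 2, 0))


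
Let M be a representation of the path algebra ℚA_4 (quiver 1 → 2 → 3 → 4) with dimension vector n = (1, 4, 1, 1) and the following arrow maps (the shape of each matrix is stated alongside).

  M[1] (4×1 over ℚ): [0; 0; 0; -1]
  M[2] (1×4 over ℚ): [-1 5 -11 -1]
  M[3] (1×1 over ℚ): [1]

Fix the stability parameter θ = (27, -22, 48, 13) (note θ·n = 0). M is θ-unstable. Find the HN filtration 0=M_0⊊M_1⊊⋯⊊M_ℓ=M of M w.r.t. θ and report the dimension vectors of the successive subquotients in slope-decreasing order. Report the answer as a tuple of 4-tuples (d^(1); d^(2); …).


Barcode: M ≅ I[1,4], I[2,2]^3. HN layers by μ_θ (3 steps, strictly decreasing):
  μ^(1)=61/2; μ^(2)=5/2; μ^(3)=-22

((0, 0, 1, 1); (1, 1, 0, 0); (0, 3, 0, 0))


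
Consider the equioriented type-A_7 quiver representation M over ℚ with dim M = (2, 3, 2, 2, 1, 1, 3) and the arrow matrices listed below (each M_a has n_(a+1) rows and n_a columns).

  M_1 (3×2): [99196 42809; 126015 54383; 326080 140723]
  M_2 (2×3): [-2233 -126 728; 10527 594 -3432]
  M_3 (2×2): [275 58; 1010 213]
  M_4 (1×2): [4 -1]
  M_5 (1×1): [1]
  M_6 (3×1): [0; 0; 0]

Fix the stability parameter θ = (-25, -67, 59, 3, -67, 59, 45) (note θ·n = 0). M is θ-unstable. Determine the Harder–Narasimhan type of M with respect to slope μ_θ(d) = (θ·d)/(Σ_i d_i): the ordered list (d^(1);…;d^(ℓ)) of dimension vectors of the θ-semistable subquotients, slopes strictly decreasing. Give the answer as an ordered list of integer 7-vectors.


Interval decomposition of M: I[1,2], I[1,6], I[2,2], I[3,4], I[7,7]^3.
HN type (ℓ=6): μ^(1)=59; μ^(2)=45; μ^(3)=31; μ^(4)=-5/3; μ^(5)=-46; μ^(6)=-67

((0, 0, 0, 0, 0, 1, 0); (0, 0, 0, 0, 0, 0, 3); (0, 0, 1, 1, 0, 0, 0); (0, 0, 1, 1, 1, 0, 0); (2, 2, 0, 0, 0, 0, 0); (0, 1, 0, 0, 0, 0, 0))


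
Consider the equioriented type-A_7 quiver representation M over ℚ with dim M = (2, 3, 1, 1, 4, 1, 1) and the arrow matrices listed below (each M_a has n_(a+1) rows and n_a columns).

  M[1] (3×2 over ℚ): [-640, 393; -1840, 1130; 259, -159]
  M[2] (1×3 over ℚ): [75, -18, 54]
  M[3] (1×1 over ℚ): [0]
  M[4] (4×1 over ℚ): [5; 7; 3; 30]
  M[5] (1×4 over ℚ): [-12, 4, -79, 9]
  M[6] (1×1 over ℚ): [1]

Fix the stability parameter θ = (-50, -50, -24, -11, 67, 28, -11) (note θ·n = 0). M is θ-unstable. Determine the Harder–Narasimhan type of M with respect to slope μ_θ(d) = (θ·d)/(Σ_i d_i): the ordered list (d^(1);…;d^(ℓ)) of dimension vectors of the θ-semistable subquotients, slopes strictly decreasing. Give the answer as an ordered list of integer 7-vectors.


Via rank(M_{q-1}∘⋯∘M_p): M ≅ I[1,2], I[1,3], I[2,2], I[4,7], I[5,5]^3.
μ_θ-semistable layers: μ^(1)=67; μ^(2)=28; μ^(3)=-11; μ^(4)=-24; μ^(5)=-50

((0, 0, 0, 0, 3, 0, 0); (0, 0, 0, 0, 1, 1, 1); (0, 0, 0, 1, 0, 0, 0); (0, 0, 1, 0, 0, 0, 0); (2, 3, 0, 0, 0, 0, 0))


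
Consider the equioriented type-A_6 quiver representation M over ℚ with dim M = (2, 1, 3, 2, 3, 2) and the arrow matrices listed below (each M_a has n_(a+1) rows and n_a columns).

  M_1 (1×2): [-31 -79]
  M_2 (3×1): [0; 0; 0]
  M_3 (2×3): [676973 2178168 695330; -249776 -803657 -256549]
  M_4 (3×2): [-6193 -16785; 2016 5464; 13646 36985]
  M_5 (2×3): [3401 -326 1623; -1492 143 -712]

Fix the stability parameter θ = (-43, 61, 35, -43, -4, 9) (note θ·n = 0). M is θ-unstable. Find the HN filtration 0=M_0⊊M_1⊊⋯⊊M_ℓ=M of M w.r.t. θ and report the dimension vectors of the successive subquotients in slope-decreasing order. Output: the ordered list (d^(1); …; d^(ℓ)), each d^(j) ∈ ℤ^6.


Interval decomposition of M: I[1,1], I[1,2], I[3,3], I[3,6]^2, I[5,5].
HN type (ℓ=5): μ^(1)=61; μ^(2)=35; μ^(3)=9; μ^(4)=-4; μ^(5)=-43

((0, 1, 0, 0, 0, 0); (0, 0, 1, 0, 0, 0); (0, 0, 0, 0, 0, 2); (0, 0, 2, 2, 3, 0); (2, 0, 0, 0, 0, 0))


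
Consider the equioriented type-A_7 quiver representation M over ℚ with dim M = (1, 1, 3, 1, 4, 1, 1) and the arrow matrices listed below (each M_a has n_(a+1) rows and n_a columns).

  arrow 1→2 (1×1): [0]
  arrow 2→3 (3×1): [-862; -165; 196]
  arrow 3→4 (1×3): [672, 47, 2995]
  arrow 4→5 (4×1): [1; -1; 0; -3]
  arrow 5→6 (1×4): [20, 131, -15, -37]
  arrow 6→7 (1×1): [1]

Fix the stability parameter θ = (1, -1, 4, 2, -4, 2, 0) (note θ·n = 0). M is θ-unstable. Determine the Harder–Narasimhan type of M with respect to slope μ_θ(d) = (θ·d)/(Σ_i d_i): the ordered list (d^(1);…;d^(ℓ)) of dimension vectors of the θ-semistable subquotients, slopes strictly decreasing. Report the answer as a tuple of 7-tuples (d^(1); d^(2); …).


Via rank(M_{q-1}∘⋯∘M_p): M ≅ I[1,1], I[2,5], I[3,3]^2, I[5,5]^2, I[5,7].
μ_θ-semistable layers: μ^(1)=4; μ^(2)=1; μ^(3)=2/3; μ^(4)=-1; μ^(5)=-4

((0, 0, 2, 0, 0, 0, 0); (1, 0, 0, 0, 0, 1, 1); (0, 0, 1, 1, 1, 0, 0); (0, 1, 0, 0, 0, 0, 0); (0, 0, 0, 0, 3, 0, 0))


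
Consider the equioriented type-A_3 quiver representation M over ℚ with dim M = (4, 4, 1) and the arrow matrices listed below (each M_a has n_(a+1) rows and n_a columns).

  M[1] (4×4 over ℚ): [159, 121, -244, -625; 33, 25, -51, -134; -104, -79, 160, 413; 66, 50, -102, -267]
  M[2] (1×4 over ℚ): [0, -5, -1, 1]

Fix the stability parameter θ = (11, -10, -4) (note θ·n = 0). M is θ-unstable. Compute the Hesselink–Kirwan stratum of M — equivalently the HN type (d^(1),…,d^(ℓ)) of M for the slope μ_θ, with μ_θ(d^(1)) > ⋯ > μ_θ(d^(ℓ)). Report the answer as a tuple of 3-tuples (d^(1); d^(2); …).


Barcode: M ≅ I[1,2]^3, I[1,3]. HN layers by μ_θ (2 steps, strictly decreasing):
  μ^(1)=1/2; μ^(2)=-1

((3, 3, 0); (1, 1, 1))


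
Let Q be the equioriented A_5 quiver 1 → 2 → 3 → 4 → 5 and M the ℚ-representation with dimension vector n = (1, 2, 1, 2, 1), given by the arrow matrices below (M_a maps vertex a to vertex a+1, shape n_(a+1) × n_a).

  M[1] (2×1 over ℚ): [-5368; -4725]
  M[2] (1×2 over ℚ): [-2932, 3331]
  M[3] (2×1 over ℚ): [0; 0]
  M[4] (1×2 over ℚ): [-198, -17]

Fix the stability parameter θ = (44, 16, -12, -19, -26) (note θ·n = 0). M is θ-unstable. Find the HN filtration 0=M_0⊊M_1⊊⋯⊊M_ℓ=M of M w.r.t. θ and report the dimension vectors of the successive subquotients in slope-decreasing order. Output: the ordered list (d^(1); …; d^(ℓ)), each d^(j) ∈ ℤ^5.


Interval decomposition of M: I[1,3], I[2,2], I[4,4], I[4,5].
HN type (ℓ=3): μ^(1)=16; μ^(2)=-19; μ^(3)=-45/2

((1, 2, 1, 0, 0); (0, 0, 0, 1, 0); (0, 0, 0, 1, 1))


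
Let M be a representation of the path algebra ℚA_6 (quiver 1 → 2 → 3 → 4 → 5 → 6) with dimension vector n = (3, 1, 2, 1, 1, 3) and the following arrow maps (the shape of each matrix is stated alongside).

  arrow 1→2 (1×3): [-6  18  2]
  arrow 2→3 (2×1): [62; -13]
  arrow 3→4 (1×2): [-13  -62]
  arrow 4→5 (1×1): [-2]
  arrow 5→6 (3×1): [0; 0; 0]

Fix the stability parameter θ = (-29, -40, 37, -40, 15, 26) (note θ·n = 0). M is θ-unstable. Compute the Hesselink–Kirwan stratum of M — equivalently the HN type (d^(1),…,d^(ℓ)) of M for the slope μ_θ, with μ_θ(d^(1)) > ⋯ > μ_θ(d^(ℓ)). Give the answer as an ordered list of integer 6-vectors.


Via rank(M_{q-1}∘⋯∘M_p): M ≅ I[1,1]^2, I[1,3], I[3,5], I[6,6]^3.
μ_θ-semistable layers: μ^(1)=37; μ^(2)=26; μ^(3)=15; μ^(4)=-3/2; μ^(5)=-29; μ^(6)=-69/2

((0, 0, 1, 0, 0, 0); (0, 0, 0, 0, 0, 3); (0, 0, 0, 0, 1, 0); (0, 0, 1, 1, 0, 0); (2, 0, 0, 0, 0, 0); (1, 1, 0, 0, 0, 0))


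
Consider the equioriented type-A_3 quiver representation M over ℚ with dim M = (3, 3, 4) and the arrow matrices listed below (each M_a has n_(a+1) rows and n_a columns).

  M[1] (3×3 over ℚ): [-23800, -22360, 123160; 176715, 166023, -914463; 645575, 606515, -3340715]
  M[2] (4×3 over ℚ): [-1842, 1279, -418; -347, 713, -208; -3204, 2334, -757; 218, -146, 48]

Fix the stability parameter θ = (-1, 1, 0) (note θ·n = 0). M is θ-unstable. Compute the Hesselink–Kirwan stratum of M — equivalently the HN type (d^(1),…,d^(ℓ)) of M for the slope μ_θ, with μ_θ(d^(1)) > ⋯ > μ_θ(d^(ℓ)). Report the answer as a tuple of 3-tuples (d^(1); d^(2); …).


Interval decomposition of M: I[1,1]^2, I[1,3], I[2,3]^2, I[3,3].
HN type (ℓ=3): μ^(1)=1/2; μ^(2)=0; μ^(3)=-1

((0, 3, 3); (0, 0, 1); (3, 0, 0))


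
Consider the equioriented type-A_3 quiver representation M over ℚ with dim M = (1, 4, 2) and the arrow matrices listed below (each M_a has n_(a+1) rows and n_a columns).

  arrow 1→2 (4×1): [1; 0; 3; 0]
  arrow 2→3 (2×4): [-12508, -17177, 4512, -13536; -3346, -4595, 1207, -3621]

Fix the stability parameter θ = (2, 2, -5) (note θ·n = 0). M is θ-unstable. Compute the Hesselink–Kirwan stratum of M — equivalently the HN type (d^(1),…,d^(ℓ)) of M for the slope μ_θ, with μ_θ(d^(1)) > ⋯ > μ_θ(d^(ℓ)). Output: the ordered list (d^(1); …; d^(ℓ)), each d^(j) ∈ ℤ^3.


Via rank(M_{q-1}∘⋯∘M_p): M ≅ I[1,3], I[2,2]^2, I[2,3].
μ_θ-semistable layers: μ^(1)=2; μ^(2)=-1/3; μ^(3)=-3/2

((0, 2, 0); (1, 1, 1); (0, 1, 1))


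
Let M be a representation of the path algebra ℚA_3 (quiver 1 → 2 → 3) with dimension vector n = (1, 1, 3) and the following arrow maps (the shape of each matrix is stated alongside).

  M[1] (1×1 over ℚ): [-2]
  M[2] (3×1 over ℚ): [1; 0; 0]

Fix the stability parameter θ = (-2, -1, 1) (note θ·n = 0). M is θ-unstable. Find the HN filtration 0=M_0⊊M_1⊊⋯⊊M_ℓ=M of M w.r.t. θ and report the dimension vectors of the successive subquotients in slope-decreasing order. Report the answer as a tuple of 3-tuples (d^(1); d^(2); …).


Interval decomposition of M: I[1,3], I[3,3]^2.
HN type (ℓ=3): μ^(1)=1; μ^(2)=-1; μ^(3)=-2

((0, 0, 3); (0, 1, 0); (1, 0, 0))


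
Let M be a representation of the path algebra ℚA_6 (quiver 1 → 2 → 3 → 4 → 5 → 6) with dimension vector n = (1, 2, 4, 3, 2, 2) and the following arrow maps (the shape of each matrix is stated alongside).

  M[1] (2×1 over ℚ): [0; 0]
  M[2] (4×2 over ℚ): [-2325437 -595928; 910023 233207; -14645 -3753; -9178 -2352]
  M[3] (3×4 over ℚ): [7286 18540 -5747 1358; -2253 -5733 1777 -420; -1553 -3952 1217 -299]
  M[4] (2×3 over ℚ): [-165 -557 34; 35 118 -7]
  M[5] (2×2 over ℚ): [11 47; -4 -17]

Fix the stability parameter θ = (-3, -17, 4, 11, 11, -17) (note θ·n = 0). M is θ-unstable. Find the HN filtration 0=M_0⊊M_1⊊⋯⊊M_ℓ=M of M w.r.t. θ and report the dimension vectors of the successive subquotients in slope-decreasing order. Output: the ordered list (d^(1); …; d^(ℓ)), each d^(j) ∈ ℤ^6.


Via rank(M_{q-1}∘⋯∘M_p): M ≅ I[1,1], I[2,6]^2, I[3,3], I[3,4].
μ_θ-semistable layers: μ^(1)=11; μ^(2)=4; μ^(3)=9/4; μ^(4)=-3; μ^(5)=-17

((0, 0, 0, 1, 0, 0); (0, 0, 2, 0, 0, 0); (0, 0, 2, 2, 2, 2); (1, 0, 0, 0, 0, 0); (0, 2, 0, 0, 0, 0))


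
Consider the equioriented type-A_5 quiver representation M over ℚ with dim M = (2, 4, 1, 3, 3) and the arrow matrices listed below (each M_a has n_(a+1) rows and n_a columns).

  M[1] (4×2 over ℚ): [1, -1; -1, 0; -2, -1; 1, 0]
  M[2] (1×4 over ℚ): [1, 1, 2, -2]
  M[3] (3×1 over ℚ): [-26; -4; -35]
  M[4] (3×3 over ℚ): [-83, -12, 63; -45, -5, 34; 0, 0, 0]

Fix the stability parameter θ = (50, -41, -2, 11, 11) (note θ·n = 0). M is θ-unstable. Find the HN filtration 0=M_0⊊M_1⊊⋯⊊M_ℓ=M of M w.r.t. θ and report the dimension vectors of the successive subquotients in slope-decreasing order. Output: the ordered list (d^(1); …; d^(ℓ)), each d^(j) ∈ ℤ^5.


Via rank(M_{q-1}∘⋯∘M_p): M ≅ I[1,2], I[1,5], I[2,2]^2, I[4,4], I[4,5], I[5,5].
μ_θ-semistable layers: μ^(1)=11; μ^(2)=9/2; μ^(3)=7/3; μ^(4)=-41

((0, 0, 0, 3, 3); (1, 1, 0, 0, 0); (1, 1, 1, 0, 0); (0, 2, 0, 0, 0))


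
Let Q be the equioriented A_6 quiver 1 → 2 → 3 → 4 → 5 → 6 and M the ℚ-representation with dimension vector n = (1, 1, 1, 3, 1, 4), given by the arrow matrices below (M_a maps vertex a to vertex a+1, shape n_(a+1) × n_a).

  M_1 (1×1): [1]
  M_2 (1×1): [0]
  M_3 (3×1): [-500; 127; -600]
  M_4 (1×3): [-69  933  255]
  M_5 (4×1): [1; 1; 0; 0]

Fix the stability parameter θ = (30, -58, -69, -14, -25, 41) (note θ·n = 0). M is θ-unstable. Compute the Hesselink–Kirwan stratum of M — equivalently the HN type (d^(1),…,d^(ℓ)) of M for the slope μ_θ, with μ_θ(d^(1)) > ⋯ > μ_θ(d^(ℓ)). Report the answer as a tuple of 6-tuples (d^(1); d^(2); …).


Interval decomposition of M: I[1,2], I[3,6], I[4,4]^2, I[6,6]^3.
HN type (ℓ=4): μ^(1)=41; μ^(2)=-14; μ^(3)=-39/2; μ^(4)=-69

((0, 0, 0, 0, 0, 4); (1, 1, 0, 2, 0, 0); (0, 0, 0, 1, 1, 0); (0, 0, 1, 0, 0, 0))


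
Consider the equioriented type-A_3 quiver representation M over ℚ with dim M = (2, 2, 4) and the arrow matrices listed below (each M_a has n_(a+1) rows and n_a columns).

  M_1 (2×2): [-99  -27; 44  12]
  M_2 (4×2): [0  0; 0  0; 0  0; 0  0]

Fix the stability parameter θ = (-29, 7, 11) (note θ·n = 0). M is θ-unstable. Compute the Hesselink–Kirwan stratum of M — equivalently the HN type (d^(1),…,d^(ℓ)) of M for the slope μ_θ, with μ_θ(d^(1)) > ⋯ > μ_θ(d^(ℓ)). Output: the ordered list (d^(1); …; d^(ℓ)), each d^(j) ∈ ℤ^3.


Interval decomposition of M: I[1,1], I[1,2], I[2,2], I[3,3]^4.
HN type (ℓ=3): μ^(1)=11; μ^(2)=7; μ^(3)=-29

((0, 0, 4); (0, 2, 0); (2, 0, 0))


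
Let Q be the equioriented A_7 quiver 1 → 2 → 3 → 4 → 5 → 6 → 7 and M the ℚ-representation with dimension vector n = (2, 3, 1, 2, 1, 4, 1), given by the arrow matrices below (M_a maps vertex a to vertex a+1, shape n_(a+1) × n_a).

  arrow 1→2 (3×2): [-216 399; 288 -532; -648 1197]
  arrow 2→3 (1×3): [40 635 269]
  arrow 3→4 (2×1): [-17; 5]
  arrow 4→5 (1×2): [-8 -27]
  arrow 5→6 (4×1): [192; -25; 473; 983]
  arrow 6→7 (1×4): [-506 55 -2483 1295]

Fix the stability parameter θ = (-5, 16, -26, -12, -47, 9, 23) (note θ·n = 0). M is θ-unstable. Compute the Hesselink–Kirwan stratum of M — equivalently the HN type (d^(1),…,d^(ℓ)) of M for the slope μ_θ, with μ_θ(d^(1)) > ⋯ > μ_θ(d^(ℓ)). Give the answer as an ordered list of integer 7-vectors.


Via rank(M_{q-1}∘⋯∘M_p): M ≅ I[1,1], I[1,7], I[2,2]^2, I[4,4], I[6,6]^3.
μ_θ-semistable layers: μ^(1)=23; μ^(2)=16; μ^(3)=9; μ^(4)=-5; μ^(5)=-12; μ^(6)=-74/5

((0, 0, 0, 0, 0, 0, 1); (0, 2, 0, 0, 0, 0, 0); (0, 0, 0, 0, 0, 4, 0); (1, 0, 0, 0, 0, 0, 0); (0, 0, 0, 1, 0, 0, 0); (1, 1, 1, 1, 1, 0, 0))


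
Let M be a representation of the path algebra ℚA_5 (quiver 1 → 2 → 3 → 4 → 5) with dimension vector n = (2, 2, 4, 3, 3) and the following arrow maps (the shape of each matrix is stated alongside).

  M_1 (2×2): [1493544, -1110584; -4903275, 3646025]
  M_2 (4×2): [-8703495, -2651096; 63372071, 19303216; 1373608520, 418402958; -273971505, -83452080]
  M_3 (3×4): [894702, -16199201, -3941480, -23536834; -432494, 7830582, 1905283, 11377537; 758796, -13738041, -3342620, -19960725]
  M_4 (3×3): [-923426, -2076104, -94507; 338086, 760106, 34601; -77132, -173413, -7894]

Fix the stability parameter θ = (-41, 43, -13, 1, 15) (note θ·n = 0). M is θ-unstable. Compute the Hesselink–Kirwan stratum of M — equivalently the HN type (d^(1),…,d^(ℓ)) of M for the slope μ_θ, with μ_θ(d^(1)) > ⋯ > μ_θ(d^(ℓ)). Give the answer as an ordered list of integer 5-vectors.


Via rank(M_{q-1}∘⋯∘M_p): M ≅ I[1,1], I[1,5], I[2,5], I[3,3], I[3,4], I[5,5].
μ_θ-semistable layers: μ^(1)=15; μ^(2)=31/3; μ^(3)=1; μ^(4)=-13; μ^(5)=-41

((0, 0, 0, 0, 3); (0, 2, 2, 2, 0); (0, 0, 0, 1, 0); (0, 0, 2, 0, 0); (2, 0, 0, 0, 0))


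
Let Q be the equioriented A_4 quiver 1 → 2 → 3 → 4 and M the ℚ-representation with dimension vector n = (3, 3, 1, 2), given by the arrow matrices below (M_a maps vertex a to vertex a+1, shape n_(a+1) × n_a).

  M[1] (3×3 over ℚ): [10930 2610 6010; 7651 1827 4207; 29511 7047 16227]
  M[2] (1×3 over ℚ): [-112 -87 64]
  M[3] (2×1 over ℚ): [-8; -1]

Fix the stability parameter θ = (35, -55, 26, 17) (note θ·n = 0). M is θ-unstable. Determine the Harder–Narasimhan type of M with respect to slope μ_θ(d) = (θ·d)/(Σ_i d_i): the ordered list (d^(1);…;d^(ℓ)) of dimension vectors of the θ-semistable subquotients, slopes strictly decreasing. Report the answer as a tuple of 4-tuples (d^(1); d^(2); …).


Interval decomposition of M: I[1,1]^2, I[1,4], I[2,2]^2, I[4,4].
HN type (ℓ=5): μ^(1)=35; μ^(2)=43/2; μ^(3)=17; μ^(4)=-10; μ^(5)=-55

((2, 0, 0, 0); (0, 0, 1, 1); (0, 0, 0, 1); (1, 1, 0, 0); (0, 2, 0, 0))


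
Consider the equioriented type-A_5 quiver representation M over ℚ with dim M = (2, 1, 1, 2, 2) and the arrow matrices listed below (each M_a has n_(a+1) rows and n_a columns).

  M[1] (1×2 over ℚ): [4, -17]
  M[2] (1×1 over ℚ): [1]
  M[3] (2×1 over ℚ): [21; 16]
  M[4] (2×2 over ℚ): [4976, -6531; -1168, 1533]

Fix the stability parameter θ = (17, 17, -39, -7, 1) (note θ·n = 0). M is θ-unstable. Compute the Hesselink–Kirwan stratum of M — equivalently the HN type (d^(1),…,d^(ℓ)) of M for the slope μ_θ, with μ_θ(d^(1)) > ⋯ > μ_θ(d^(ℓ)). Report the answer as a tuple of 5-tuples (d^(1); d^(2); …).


Via rank(M_{q-1}∘⋯∘M_p): M ≅ I[1,1], I[1,4], I[4,5], I[5,5].
μ_θ-semistable layers: μ^(1)=17; μ^(2)=1; μ^(3)=-3; μ^(4)=-7

((1, 0, 0, 0, 0); (0, 0, 0, 0, 2); (1, 1, 1, 1, 0); (0, 0, 0, 1, 0))


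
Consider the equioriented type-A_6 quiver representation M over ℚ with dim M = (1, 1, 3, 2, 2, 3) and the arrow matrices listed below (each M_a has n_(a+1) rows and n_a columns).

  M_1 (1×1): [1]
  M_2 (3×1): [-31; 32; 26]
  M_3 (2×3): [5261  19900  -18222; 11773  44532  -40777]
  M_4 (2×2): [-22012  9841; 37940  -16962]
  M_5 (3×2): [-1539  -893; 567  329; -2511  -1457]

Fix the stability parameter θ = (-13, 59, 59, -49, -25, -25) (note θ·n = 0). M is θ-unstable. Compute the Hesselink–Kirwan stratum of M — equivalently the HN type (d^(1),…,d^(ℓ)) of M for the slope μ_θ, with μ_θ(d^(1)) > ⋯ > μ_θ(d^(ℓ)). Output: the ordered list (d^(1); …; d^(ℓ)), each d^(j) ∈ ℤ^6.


Interval decomposition of M: I[1,6], I[3,3], I[3,5], I[6,6]^2.
HN type (ℓ=5): μ^(1)=59; μ^(2)=19/5; μ^(3)=-5; μ^(4)=-13; μ^(5)=-25

((0, 0, 1, 0, 0, 0); (0, 1, 1, 1, 1, 1); (0, 0, 1, 1, 1, 0); (1, 0, 0, 0, 0, 0); (0, 0, 0, 0, 0, 2))


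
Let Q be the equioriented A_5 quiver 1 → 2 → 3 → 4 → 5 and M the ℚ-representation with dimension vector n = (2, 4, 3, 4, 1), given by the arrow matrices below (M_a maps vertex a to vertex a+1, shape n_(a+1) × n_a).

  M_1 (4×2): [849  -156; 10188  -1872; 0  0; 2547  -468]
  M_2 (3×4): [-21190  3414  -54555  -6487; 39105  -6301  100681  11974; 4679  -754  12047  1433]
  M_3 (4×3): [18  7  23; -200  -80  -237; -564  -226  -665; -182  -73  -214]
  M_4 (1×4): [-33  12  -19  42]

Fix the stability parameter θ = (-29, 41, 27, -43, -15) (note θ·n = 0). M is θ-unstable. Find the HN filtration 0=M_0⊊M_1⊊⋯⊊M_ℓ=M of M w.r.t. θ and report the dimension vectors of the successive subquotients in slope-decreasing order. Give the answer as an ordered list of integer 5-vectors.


Via rank(M_{q-1}∘⋯∘M_p): M ≅ I[1,1], I[1,5], I[2,2], I[2,3], I[2,4], I[4,4]^2.
μ_θ-semistable layers: μ^(1)=41; μ^(2)=34; μ^(3)=25/3; μ^(4)=5/2; μ^(5)=-29; μ^(6)=-43

((0, 1, 0, 0, 0); (0, 1, 1, 0, 0); (0, 1, 1, 1, 0); (0, 1, 1, 1, 1); (2, 0, 0, 0, 0); (0, 0, 0, 2, 0))


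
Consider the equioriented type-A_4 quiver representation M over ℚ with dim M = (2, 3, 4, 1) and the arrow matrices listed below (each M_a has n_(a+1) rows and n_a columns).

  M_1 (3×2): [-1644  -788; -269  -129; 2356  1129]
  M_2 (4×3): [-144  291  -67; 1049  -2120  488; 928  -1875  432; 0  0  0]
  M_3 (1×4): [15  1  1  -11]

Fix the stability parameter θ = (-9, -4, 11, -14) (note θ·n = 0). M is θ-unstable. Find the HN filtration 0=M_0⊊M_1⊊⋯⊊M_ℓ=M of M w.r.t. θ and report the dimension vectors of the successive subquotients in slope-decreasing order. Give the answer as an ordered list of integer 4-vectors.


Via rank(M_{q-1}∘⋯∘M_p): M ≅ I[1,3], I[1,4], I[2,3], I[3,3].
μ_θ-semistable layers: μ^(1)=11; μ^(2)=-3/2; μ^(3)=-4; μ^(4)=-9

((0, 0, 3, 0); (0, 0, 1, 1); (0, 3, 0, 0); (2, 0, 0, 0))


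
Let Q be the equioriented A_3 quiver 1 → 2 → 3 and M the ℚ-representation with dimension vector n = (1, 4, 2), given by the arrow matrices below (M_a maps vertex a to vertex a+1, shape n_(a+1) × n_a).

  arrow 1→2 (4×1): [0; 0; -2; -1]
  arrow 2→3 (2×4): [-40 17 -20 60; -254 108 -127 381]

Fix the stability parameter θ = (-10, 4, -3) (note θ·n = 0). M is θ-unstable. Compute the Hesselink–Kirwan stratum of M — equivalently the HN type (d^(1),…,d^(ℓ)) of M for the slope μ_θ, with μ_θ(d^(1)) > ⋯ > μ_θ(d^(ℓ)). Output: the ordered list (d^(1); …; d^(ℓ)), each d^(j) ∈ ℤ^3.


Via rank(M_{q-1}∘⋯∘M_p): M ≅ I[1,3], I[2,2]^2, I[2,3].
μ_θ-semistable layers: μ^(1)=4; μ^(2)=1/2; μ^(3)=-10

((0, 2, 0); (0, 2, 2); (1, 0, 0))


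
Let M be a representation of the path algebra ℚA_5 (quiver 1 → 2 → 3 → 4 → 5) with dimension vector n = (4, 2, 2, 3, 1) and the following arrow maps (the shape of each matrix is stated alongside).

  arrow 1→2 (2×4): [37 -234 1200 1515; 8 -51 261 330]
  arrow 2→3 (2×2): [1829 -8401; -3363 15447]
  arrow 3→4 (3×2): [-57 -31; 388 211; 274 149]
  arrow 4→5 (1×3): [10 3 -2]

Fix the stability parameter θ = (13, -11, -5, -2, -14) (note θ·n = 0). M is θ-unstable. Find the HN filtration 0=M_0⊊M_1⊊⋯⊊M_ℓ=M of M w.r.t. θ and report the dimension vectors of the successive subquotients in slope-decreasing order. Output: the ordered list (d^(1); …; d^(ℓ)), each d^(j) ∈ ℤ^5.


Barcode: M ≅ I[1,1]^2, I[1,2], I[1,5], I[3,4], I[4,4]. HN layers by μ_θ (5 steps, strictly decreasing):
  μ^(1)=13; μ^(2)=1; μ^(3)=-2; μ^(4)=-19/5; μ^(5)=-5

((2, 0, 0, 0, 0); (1, 1, 0, 0, 0); (0, 0, 0, 2, 0); (1, 1, 1, 1, 1); (0, 0, 1, 0, 0))


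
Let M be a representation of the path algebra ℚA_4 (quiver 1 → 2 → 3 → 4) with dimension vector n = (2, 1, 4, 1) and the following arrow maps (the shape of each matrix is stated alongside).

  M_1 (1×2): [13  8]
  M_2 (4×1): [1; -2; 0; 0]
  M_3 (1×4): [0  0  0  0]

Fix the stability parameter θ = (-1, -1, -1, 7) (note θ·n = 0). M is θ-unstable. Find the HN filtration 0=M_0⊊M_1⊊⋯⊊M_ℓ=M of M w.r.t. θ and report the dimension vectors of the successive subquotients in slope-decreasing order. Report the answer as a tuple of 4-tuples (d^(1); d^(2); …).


Interval decomposition of M: I[1,1], I[1,3], I[3,3]^3, I[4,4].
HN type (ℓ=2): μ^(1)=7; μ^(2)=-1

((0, 0, 0, 1); (2, 1, 4, 0))


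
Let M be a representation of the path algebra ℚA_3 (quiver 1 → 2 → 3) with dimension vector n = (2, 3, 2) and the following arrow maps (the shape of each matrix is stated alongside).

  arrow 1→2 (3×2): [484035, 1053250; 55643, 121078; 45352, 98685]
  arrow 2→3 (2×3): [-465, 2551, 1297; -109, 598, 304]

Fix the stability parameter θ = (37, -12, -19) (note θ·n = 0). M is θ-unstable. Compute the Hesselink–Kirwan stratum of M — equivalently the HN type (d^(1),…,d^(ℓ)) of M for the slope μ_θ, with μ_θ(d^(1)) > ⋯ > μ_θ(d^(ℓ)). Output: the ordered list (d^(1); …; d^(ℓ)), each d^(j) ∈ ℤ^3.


Barcode: M ≅ I[1,3]^2, I[2,2]. HN layers by μ_θ (2 steps, strictly decreasing):
  μ^(1)=2; μ^(2)=-12

((2, 2, 2); (0, 1, 0))


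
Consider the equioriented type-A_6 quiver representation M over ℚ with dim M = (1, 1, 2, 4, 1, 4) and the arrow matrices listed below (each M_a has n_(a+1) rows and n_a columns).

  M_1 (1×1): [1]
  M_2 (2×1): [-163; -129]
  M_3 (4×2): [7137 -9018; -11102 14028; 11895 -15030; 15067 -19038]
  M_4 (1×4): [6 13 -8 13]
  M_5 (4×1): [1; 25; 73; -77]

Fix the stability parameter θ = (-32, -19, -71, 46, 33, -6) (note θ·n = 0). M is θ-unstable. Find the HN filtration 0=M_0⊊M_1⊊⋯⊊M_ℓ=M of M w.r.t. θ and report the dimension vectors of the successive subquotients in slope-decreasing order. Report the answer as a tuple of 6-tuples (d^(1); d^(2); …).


Barcode: M ≅ I[1,6], I[3,3], I[4,4]^3, I[6,6]^3. HN layers by μ_θ (5 steps, strictly decreasing):
  μ^(1)=46; μ^(2)=73/3; μ^(3)=-6; μ^(4)=-122/3; μ^(5)=-71

((0, 0, 0, 3, 0, 0); (0, 0, 0, 1, 1, 1); (0, 0, 0, 0, 0, 3); (1, 1, 1, 0, 0, 0); (0, 0, 1, 0, 0, 0))


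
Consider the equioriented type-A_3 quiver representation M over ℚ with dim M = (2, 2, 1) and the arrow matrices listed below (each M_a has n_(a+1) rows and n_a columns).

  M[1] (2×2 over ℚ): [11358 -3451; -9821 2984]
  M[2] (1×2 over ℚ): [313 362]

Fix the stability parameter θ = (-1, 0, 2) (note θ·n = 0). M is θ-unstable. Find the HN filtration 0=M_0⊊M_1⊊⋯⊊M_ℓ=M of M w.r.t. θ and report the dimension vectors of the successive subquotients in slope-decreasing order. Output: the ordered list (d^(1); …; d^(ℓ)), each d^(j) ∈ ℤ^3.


Interval decomposition of M: I[1,2], I[1,3].
HN type (ℓ=3): μ^(1)=2; μ^(2)=0; μ^(3)=-1

((0, 0, 1); (0, 2, 0); (2, 0, 0))


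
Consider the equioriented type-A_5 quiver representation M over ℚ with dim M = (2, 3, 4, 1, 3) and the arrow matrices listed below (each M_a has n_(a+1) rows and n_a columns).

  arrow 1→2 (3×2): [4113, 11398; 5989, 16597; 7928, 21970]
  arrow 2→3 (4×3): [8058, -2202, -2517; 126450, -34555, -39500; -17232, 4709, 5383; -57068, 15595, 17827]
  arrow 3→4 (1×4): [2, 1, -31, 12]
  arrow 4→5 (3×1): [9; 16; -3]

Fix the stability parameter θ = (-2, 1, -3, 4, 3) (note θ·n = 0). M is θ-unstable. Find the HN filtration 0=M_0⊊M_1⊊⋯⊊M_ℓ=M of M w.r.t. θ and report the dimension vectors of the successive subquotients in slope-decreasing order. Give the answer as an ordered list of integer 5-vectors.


Barcode: M ≅ I[1,2], I[1,3], I[2,5], I[3,3]^2, I[5,5]^2. HN layers by μ_θ (6 steps, strictly decreasing):
  μ^(1)=7/2; μ^(2)=3; μ^(3)=1; μ^(4)=-1; μ^(5)=-2; μ^(6)=-3

((0, 0, 0, 1, 1); (0, 0, 0, 0, 2); (0, 1, 0, 0, 0); (0, 2, 2, 0, 0); (2, 0, 0, 0, 0); (0, 0, 2, 0, 0))


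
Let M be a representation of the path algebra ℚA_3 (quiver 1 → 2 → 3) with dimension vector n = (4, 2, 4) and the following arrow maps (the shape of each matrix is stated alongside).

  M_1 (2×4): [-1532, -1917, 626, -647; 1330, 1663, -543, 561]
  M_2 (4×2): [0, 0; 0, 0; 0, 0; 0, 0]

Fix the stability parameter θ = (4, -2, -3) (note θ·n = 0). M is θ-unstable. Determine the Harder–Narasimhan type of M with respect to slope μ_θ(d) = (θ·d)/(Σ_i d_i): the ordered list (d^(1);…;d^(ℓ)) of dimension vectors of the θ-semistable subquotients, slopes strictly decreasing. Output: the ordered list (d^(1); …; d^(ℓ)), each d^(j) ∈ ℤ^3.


Via rank(M_{q-1}∘⋯∘M_p): M ≅ I[1,1]^2, I[1,2]^2, I[3,3]^4.
μ_θ-semistable layers: μ^(1)=4; μ^(2)=1; μ^(3)=-3

((2, 0, 0); (2, 2, 0); (0, 0, 4))


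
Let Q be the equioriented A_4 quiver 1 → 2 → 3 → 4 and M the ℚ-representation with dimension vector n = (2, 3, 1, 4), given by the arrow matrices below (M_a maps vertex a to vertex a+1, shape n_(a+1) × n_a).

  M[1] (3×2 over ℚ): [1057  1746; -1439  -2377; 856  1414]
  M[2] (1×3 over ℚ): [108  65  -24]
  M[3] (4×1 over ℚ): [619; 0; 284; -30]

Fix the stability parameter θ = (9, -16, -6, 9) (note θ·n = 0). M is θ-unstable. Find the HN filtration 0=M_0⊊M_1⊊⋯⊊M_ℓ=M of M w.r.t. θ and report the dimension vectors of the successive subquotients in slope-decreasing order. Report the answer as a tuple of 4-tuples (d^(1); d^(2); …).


Via rank(M_{q-1}∘⋯∘M_p): M ≅ I[1,2], I[1,4], I[2,2], I[4,4]^3.
μ_θ-semistable layers: μ^(1)=9; μ^(2)=-7/2; μ^(3)=-13/3; μ^(4)=-16

((0, 0, 0, 4); (1, 1, 0, 0); (1, 1, 1, 0); (0, 1, 0, 0))


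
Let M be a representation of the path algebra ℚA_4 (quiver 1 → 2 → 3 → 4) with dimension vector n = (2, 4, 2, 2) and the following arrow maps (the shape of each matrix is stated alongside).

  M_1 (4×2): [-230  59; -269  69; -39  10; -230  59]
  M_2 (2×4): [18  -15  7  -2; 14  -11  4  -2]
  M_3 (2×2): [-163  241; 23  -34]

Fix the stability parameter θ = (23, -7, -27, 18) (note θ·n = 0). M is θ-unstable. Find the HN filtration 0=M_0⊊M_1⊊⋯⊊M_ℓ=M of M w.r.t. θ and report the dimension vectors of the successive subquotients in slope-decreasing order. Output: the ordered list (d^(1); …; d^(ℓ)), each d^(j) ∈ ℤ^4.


Interval decomposition of M: I[1,4]^2, I[2,2]^2.
HN type (ℓ=3): μ^(1)=18; μ^(2)=-11/3; μ^(3)=-7

((0, 0, 0, 2); (2, 2, 2, 0); (0, 2, 0, 0))


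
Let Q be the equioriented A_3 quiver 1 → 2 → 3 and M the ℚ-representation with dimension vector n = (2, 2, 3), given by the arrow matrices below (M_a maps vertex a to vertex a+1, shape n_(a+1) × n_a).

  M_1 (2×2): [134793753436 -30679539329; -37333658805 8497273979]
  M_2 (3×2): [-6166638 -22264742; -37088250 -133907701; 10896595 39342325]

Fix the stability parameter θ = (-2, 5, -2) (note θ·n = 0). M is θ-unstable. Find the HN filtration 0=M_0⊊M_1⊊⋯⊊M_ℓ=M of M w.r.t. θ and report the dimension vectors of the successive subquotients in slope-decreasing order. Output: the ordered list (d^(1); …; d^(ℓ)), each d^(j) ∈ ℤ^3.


Barcode: M ≅ I[1,3]^2, I[3,3]. HN layers by μ_θ (2 steps, strictly decreasing):
  μ^(1)=3/2; μ^(2)=-2

((0, 2, 2); (2, 0, 1))


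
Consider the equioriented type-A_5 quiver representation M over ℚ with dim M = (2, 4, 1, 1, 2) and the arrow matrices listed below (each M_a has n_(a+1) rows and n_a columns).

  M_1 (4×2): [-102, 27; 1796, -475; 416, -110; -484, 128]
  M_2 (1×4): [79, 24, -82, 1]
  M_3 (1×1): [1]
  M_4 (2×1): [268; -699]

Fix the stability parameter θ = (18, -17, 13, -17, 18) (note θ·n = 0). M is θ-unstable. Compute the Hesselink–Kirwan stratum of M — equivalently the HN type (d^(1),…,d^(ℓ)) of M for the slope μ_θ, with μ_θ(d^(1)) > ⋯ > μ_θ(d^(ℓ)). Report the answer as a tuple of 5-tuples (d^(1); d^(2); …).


Interval decomposition of M: I[1,2], I[1,5], I[2,2]^2, I[5,5].
HN type (ℓ=4): μ^(1)=18; μ^(2)=1/2; μ^(3)=-3/4; μ^(4)=-17

((0, 0, 0, 0, 2); (1, 1, 0, 0, 0); (1, 1, 1, 1, 0); (0, 2, 0, 0, 0))


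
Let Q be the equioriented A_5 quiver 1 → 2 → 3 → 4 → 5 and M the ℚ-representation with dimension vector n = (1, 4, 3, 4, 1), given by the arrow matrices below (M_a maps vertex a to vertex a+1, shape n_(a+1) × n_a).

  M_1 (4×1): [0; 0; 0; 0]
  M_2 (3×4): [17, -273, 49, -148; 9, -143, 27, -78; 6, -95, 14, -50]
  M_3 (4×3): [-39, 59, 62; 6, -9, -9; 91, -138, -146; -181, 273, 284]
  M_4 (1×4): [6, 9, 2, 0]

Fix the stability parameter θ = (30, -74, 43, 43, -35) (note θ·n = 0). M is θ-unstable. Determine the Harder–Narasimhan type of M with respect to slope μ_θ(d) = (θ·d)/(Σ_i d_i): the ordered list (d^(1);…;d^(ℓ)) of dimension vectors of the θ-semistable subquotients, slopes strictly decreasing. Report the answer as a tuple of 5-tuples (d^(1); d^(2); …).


Barcode: M ≅ I[1,1], I[2,2], I[2,4]^2, I[2,5], I[4,4]. HN layers by μ_θ (4 steps, strictly decreasing):
  μ^(1)=43; μ^(2)=30; μ^(3)=17; μ^(4)=-74

((0, 0, 2, 3, 0); (1, 0, 0, 0, 0); (0, 0, 1, 1, 1); (0, 4, 0, 0, 0))


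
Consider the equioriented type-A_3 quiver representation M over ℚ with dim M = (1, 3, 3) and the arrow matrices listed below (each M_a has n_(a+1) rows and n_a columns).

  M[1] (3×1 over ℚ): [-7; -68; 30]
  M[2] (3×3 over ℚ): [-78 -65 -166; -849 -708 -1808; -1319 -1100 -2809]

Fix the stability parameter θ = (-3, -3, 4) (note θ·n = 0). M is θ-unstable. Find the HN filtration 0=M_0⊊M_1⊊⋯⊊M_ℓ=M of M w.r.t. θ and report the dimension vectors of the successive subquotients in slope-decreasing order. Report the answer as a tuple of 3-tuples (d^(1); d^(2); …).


Interval decomposition of M: I[1,3], I[2,3]^2.
HN type (ℓ=2): μ^(1)=4; μ^(2)=-3

((0, 0, 3); (1, 3, 0))


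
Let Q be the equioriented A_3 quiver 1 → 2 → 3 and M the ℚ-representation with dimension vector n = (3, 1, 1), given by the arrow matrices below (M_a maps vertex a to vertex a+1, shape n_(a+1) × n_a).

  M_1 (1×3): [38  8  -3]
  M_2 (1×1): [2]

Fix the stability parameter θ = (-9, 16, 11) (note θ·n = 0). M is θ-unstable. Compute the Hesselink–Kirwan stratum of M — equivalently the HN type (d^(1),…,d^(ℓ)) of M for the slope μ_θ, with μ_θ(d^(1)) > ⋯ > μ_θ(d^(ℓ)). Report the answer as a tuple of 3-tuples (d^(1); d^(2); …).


Interval decomposition of M: I[1,1]^2, I[1,3].
HN type (ℓ=2): μ^(1)=27/2; μ^(2)=-9

((0, 1, 1); (3, 0, 0))


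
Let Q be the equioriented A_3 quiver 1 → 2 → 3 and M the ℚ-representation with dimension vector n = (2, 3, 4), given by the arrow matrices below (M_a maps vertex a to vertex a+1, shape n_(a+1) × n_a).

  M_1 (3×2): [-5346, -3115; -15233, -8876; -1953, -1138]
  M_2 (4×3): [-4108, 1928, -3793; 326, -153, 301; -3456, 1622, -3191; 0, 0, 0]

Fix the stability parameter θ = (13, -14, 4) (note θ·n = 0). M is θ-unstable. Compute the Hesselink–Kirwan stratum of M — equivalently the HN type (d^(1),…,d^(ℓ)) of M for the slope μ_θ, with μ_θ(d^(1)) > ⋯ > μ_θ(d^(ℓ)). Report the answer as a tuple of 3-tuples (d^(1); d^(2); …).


Barcode: M ≅ I[1,2], I[1,3], I[2,3], I[3,3]^2. HN layers by μ_θ (3 steps, strictly decreasing):
  μ^(1)=4; μ^(2)=-1/2; μ^(3)=-14

((0, 0, 4); (2, 2, 0); (0, 1, 0))


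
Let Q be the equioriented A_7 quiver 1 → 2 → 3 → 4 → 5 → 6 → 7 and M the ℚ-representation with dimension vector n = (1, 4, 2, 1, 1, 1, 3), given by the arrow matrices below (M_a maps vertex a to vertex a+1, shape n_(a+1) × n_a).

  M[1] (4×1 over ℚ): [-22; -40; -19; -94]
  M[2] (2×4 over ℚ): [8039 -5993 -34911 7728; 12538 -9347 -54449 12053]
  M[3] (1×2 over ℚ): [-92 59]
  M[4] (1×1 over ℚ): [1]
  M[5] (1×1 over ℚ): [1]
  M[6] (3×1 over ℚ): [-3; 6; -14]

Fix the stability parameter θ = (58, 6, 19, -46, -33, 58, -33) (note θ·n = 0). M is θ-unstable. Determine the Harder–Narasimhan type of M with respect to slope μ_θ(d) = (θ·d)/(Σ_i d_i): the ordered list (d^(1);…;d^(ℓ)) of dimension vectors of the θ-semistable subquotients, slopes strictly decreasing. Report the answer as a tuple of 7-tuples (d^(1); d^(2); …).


Barcode: M ≅ I[1,7], I[2,2]^2, I[2,3], I[7,7]^2. HN layers by μ_θ (5 steps, strictly decreasing):
  μ^(1)=19; μ^(2)=25/2; μ^(3)=6; μ^(4)=4/5; μ^(5)=-33

((0, 0, 1, 0, 0, 0, 0); (0, 0, 0, 0, 0, 1, 1); (0, 3, 0, 0, 0, 0, 0); (1, 1, 1, 1, 1, 0, 0); (0, 0, 0, 0, 0, 0, 2))


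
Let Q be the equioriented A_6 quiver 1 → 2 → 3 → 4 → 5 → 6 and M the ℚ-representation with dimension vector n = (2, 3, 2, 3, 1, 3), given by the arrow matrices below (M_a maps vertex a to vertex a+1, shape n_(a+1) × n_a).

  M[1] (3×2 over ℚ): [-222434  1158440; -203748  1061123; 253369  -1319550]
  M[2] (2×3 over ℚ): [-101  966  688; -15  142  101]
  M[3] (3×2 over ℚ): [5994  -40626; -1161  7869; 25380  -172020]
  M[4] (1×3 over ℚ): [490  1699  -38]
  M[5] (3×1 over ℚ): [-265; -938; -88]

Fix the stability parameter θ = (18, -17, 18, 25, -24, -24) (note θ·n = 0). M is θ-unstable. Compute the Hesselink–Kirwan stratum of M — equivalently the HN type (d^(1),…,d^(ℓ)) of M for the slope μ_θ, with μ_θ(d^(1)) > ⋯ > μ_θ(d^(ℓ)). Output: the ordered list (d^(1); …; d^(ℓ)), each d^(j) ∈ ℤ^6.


Interval decomposition of M: I[1,3], I[1,6], I[2,2], I[4,4]^2, I[6,6]^2.
HN type (ℓ=6): μ^(1)=25; μ^(2)=18; μ^(3)=1/2; μ^(4)=-2/3; μ^(5)=-17; μ^(6)=-24

((0, 0, 0, 2, 0, 0); (0, 0, 1, 0, 0, 0); (1, 1, 0, 0, 0, 0); (1, 1, 1, 1, 1, 1); (0, 1, 0, 0, 0, 0); (0, 0, 0, 0, 0, 2))


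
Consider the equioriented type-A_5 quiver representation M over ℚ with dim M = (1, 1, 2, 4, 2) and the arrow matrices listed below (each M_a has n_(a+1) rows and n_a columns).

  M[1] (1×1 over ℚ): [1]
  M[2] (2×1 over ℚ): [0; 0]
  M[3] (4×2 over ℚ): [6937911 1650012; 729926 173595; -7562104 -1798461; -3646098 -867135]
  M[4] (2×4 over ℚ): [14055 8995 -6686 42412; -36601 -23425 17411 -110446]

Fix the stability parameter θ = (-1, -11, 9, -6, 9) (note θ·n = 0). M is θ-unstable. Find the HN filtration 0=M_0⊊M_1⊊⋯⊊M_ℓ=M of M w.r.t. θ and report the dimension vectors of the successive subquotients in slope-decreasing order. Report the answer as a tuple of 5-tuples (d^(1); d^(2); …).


Via rank(M_{q-1}∘⋯∘M_p): M ≅ I[1,2], I[3,5]^2, I[4,4]^2.
μ_θ-semistable layers: μ^(1)=9; μ^(2)=3/2; μ^(3)=-6

((0, 0, 0, 0, 2); (0, 0, 2, 2, 0); (1, 1, 0, 2, 0))


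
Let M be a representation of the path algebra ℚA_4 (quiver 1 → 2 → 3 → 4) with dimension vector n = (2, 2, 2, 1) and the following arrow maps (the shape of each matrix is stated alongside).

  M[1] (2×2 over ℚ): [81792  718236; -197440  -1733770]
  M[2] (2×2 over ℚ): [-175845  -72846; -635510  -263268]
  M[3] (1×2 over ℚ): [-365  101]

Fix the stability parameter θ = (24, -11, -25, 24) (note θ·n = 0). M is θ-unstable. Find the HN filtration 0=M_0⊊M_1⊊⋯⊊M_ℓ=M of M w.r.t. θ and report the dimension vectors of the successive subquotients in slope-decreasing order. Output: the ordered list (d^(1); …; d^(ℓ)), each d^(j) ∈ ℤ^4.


Interval decomposition of M: I[1,1], I[1,2], I[2,4], I[3,3].
HN type (ℓ=4): μ^(1)=24; μ^(2)=13/2; μ^(3)=-18; μ^(4)=-25

((1, 0, 0, 1); (1, 1, 0, 0); (0, 1, 1, 0); (0, 0, 1, 0))


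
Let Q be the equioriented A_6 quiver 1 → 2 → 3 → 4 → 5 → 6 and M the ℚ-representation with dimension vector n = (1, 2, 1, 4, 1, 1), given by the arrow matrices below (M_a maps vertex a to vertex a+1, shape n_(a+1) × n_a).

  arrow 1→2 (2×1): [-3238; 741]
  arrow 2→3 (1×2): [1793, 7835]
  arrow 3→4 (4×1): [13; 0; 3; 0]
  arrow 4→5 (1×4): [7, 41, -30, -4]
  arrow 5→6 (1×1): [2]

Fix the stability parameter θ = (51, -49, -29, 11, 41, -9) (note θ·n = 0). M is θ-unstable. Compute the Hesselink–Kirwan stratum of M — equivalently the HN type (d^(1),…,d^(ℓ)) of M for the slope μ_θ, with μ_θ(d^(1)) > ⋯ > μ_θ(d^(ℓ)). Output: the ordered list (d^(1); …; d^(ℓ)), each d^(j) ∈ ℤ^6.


Interval decomposition of M: I[1,6], I[2,2], I[4,4]^3.
HN type (ℓ=4): μ^(1)=16; μ^(2)=11; μ^(3)=-9; μ^(4)=-49

((0, 0, 0, 0, 1, 1); (0, 0, 0, 4, 0, 0); (1, 1, 1, 0, 0, 0); (0, 1, 0, 0, 0, 0))


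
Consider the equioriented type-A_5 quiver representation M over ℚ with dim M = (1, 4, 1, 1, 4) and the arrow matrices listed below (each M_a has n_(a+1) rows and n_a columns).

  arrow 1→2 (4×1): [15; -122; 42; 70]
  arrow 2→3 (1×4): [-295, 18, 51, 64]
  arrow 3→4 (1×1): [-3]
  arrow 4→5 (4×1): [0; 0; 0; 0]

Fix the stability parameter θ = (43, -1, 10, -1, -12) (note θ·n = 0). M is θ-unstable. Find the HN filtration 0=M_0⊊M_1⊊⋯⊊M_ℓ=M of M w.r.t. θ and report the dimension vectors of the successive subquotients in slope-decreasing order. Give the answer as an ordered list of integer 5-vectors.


Barcode: M ≅ I[1,4], I[2,2]^3, I[5,5]^4. HN layers by μ_θ (3 steps, strictly decreasing):
  μ^(1)=51/4; μ^(2)=-1; μ^(3)=-12

((1, 1, 1, 1, 0); (0, 3, 0, 0, 0); (0, 0, 0, 0, 4))


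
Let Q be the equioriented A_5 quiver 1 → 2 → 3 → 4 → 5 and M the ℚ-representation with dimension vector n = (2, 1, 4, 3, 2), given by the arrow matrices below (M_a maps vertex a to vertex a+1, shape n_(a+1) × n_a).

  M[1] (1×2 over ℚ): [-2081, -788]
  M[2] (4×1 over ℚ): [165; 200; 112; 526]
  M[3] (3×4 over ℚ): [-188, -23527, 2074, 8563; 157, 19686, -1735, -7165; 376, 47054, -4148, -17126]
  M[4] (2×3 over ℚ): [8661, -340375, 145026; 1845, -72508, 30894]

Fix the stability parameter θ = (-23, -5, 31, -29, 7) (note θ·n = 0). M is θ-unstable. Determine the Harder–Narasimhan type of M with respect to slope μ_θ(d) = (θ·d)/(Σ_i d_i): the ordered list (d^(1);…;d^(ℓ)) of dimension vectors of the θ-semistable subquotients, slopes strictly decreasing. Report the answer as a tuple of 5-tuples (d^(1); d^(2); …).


Via rank(M_{q-1}∘⋯∘M_p): M ≅ I[1,1], I[1,5], I[3,3]^2, I[3,5], I[4,4].
μ_θ-semistable layers: μ^(1)=31; μ^(2)=7; μ^(3)=1; μ^(4)=-5; μ^(5)=-23; μ^(6)=-29

((0, 0, 2, 0, 0); (0, 0, 0, 0, 2); (0, 0, 2, 2, 0); (0, 1, 0, 0, 0); (2, 0, 0, 0, 0); (0, 0, 0, 1, 0))
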